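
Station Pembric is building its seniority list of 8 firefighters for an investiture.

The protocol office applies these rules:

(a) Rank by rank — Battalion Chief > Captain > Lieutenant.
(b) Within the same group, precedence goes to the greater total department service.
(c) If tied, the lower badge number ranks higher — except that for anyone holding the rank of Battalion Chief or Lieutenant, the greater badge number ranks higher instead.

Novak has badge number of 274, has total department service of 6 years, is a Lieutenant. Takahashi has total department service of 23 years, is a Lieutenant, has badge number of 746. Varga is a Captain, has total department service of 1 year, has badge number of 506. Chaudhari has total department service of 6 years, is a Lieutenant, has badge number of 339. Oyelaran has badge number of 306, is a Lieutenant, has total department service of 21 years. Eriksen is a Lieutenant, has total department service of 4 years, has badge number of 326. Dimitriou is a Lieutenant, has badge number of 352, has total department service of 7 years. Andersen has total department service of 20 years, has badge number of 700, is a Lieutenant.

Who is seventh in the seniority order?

By rank: Varga (Captain); then Takahashi, Oyelaran, Andersen, Dimitriou, Chaudhari, Novak and Eriksen (Lieutenant).
Among Takahashi, Oyelaran, Andersen, Dimitriou, Chaudhari, Novak and Eriksen, by total department service (higher first): Takahashi (23 years) before Oyelaran (21 years) before Andersen (20 years) before Dimitriou (7 years) before Chaudhari and Novak (6 years) before Eriksen (4 years).
Among Chaudhari and Novak, by badge number (higher first) (reversed rule for this group): Chaudhari (339) before Novak (274).
Order: Varga, Takahashi, Oyelaran, Andersen, Dimitriou, Chaudhari, Novak, Eriksen.

Novak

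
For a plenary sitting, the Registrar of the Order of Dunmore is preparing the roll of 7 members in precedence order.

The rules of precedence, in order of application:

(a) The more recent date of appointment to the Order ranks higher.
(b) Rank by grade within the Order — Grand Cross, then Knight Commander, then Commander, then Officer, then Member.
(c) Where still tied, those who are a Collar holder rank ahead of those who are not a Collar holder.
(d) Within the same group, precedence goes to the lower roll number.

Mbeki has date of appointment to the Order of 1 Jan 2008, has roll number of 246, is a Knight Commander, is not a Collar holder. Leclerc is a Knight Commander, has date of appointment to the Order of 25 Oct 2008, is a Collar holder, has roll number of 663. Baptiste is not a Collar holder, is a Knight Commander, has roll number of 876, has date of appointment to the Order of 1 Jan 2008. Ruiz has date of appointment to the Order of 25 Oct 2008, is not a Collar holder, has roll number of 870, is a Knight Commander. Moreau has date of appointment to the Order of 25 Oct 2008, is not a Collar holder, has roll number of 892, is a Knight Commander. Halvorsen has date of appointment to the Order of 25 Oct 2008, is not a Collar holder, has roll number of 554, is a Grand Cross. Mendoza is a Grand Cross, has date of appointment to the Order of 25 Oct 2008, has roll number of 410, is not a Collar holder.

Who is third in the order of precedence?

Leclerc

By date of appointment to the Order (later first): Mendoza, Halvorsen, Leclerc, Ruiz and Moreau (each 25 Oct 2008); then Mbeki and Baptiste (both 1 Jan 2008).
Among Mendoza, Halvorsen, Leclerc, Ruiz and Moreau, by grade within the Order: Mendoza and Halvorsen (Grand Cross) before Leclerc, Ruiz and Moreau (Knight Commander).
Mendoza and Halvorsen are each not a Collar holder, so the next rule applies.
Among Mendoza and Halvorsen, by roll number (lower first): Mendoza (410) before Halvorsen (554).
Among Leclerc, Ruiz and Moreau, a Collar holder before not a Collar holder: Leclerc (a Collar holder) before Ruiz and Moreau (not a Collar holder).
Among Ruiz and Moreau, by roll number (lower first): Ruiz (870) before Moreau (892).
Mbeki and Baptiste are each Knight Commander, so the next rule applies.
Mbeki and Baptiste are each not a Collar holder, so the next rule applies.
Among Mbeki and Baptiste, by roll number (lower first): Mbeki (246) before Baptiste (876).
Order: Mendoza, Halvorsen, Leclerc, Ruiz, Moreau, Mbeki, Baptiste.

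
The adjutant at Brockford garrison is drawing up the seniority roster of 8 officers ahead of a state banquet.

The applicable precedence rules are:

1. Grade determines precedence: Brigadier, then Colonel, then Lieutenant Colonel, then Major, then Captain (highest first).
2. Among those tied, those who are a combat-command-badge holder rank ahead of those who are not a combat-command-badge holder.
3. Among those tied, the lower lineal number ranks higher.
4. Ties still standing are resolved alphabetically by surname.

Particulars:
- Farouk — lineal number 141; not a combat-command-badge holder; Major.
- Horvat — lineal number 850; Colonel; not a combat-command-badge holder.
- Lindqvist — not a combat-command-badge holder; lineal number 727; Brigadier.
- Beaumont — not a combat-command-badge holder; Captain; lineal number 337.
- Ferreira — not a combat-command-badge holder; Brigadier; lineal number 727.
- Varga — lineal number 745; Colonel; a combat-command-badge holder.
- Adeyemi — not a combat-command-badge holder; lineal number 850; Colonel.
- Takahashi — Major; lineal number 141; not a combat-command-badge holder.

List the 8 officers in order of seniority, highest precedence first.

By grade: Ferreira and Lindqvist (Brigadier); then Varga, Adeyemi and Horvat (Colonel); then Farouk and Takahashi (Major); then Beaumont (Captain).
Ferreira and Lindqvist are each not a combat-command-badge holder, so the next rule applies.
Ferreira and Lindqvist both have lineal number 727, so the next rule applies.
Among Ferreira and Lindqvist, alphabetically by surname: Ferreira before Lindqvist.
Among Varga, Adeyemi and Horvat, a combat-command-badge holder before not a combat-command-badge holder: Varga (a combat-command-badge holder) before Adeyemi and Horvat (not a combat-command-badge holder).
Adeyemi and Horvat both have lineal number 850, so the next rule applies.
Among Adeyemi and Horvat, alphabetically by surname: Adeyemi before Horvat.
Farouk and Takahashi are each not a combat-command-badge holder, so the next rule applies.
Farouk and Takahashi both have lineal number 141, so the next rule applies.
Among Farouk and Takahashi, alphabetically by surname: Farouk before Takahashi.
Full order: Ferreira, Lindqvist, Varga, Adeyemi, Horvat, Farouk, Takahashi, Beaumont.

Ferreira, Lindqvist, Varga, Adeyemi, Horvat, Farouk, Takahashi, Beaumont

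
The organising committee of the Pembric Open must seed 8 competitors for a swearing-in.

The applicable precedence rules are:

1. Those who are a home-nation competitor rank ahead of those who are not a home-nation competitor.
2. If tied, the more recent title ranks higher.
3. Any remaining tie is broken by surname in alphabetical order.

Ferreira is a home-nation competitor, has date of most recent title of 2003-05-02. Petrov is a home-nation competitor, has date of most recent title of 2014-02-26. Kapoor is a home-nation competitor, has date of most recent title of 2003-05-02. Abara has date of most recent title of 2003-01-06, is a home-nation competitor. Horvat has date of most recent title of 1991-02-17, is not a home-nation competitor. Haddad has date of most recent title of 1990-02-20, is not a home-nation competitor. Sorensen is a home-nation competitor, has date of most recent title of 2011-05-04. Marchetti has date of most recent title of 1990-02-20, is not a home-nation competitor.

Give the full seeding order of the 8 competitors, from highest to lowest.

Petrov, Sorensen, Ferreira, Kapoor, Abara, Horvat, Haddad, Marchetti

By the first rule: Petrov, Sorensen, Ferreira, Kapoor and Abara (each a home-nation competitor); then Horvat, Haddad and Marchetti (each not a home-nation competitor).
Among Petrov, Sorensen, Ferreira, Kapoor and Abara, by date of most recent title (later first): Petrov (2014-02-26) before Sorensen (2011-05-04) before Ferreira and Kapoor (2003-05-02) before Abara (2003-01-06).
Among Ferreira and Kapoor, alphabetically by surname: Ferreira before Kapoor.
Among Horvat, Haddad and Marchetti, by date of most recent title (later first): Horvat (1991-02-17) before Haddad and Marchetti (1990-02-20).
Among Haddad and Marchetti, alphabetically by surname: Haddad before Marchetti.
Full order: Petrov, Sorensen, Ferreira, Kapoor, Abara, Horvat, Haddad, Marchetti.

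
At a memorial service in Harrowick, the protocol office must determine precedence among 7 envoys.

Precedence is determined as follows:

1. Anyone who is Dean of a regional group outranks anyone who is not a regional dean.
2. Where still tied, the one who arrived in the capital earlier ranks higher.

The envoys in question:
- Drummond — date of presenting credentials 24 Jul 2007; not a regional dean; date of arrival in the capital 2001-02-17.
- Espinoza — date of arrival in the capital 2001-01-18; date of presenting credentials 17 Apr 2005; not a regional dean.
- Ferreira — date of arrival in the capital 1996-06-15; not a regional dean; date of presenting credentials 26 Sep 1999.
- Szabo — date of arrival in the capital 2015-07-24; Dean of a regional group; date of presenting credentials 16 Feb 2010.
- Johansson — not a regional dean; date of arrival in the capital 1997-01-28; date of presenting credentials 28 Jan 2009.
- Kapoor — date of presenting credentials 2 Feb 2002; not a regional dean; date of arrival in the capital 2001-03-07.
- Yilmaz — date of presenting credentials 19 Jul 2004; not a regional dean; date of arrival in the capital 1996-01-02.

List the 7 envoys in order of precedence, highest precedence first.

Szabo, Yilmaz, Ferreira, Johansson, Espinoza, Drummond, Kapoor

By the first rule: Szabo (Dean of a regional group); then Yilmaz, Ferreira, Johansson, Espinoza, Drummond and Kapoor (each not a regional dean).
Among Yilmaz, Ferreira, Johansson, Espinoza, Drummond and Kapoor, by date of arrival in the capital (earlier first): Yilmaz (1996-01-02) before Ferreira (1996-06-15) before Johansson (1997-01-28) before Espinoza (2001-01-18) before Drummond (2001-02-17) before Kapoor (2001-03-07).
Full order: Szabo, Yilmaz, Ferreira, Johansson, Espinoza, Drummond, Kapoor.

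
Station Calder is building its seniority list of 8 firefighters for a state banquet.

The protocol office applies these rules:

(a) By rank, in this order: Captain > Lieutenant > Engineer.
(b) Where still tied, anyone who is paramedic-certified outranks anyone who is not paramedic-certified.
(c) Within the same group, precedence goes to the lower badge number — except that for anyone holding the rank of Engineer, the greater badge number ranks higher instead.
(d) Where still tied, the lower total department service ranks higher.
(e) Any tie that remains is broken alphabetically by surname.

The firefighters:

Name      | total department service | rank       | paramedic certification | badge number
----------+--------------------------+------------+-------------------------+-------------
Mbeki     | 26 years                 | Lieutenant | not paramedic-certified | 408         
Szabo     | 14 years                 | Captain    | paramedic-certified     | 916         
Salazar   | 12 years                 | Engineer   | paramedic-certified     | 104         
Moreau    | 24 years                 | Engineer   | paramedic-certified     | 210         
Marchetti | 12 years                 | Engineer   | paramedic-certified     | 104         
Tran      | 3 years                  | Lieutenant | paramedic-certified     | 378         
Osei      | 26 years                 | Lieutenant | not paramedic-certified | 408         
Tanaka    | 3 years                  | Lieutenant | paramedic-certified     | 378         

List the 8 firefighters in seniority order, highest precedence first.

By rank: Szabo (Captain); then Tanaka, Tran, Mbeki and Osei (Lieutenant); then Moreau, Marchetti and Salazar (Engineer).
Among Tanaka, Tran, Mbeki and Osei, paramedic-certified before not paramedic-certified: Tanaka and Tran (paramedic-certified) before Mbeki and Osei (not paramedic-certified).
Tanaka and Tran both have badge number 378, so the next rule applies.
Tanaka and Tran both have total department service 3 years, so the next rule applies.
Among Tanaka and Tran, alphabetically by surname: Tanaka before Tran.
Mbeki and Osei both have badge number 408, so the next rule applies.
Mbeki and Osei both have total department service 26 years, so the next rule applies.
Among Mbeki and Osei, alphabetically by surname: Mbeki before Osei.
Moreau, Marchetti and Salazar are each paramedic-certified, so the next rule applies.
Among Moreau, Marchetti and Salazar, by badge number (higher first) (reversed rule for this group): Moreau (210) before Marchetti and Salazar (104).
Marchetti and Salazar both have total department service 12 years, so the next rule applies.
Among Marchetti and Salazar, alphabetically by surname: Marchetti before Salazar.
Full order: Szabo, Tanaka, Tran, Mbeki, Osei, Moreau, Marchetti, Salazar.

Szabo, Tanaka, Tran, Mbeki, Osei, Moreau, Marchetti, Salazar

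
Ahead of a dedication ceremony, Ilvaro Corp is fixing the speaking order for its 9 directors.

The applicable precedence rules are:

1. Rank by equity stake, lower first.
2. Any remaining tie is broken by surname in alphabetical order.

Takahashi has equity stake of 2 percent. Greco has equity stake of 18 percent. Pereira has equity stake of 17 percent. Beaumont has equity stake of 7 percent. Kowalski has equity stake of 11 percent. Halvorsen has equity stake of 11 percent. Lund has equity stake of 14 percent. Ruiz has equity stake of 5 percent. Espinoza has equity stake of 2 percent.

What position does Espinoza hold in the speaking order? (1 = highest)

By equity stake (lower first): Espinoza and Takahashi (both 2 percent); then Ruiz (5 percent); then Beaumont (7 percent); then Halvorsen and Kowalski (both 11 percent); then Lund (14 percent); then Pereira (17 percent); then Greco (18 percent).
Among Espinoza and Takahashi, alphabetically by surname: Espinoza before Takahashi.
Among Halvorsen and Kowalski, alphabetically by surname: Halvorsen before Kowalski.
Order: Espinoza, Takahashi, Ruiz, Beaumont, Halvorsen, Kowalski, Lund, Pereira, Greco. So position 1.

1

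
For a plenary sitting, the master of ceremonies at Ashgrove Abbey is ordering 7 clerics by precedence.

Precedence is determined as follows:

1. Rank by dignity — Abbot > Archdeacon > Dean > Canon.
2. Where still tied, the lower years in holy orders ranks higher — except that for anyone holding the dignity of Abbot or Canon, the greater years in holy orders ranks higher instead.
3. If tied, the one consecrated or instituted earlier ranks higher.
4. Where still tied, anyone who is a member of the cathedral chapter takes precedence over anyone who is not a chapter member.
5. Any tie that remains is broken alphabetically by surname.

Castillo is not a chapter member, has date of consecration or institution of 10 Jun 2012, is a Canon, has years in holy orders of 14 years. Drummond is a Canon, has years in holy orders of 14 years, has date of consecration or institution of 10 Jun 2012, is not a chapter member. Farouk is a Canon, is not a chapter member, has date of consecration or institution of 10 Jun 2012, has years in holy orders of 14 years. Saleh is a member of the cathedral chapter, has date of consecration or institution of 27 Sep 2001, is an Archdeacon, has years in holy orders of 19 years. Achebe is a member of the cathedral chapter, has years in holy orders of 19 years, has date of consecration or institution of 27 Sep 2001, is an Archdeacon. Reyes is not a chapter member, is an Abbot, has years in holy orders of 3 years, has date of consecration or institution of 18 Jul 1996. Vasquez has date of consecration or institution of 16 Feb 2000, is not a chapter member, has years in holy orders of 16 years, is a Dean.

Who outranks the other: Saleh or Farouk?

By dignity: Reyes (Abbot); then Achebe and Saleh (Archdeacon); then Vasquez (Dean); then Castillo, Drummond and Farouk (Canon).
Achebe and Saleh both have years in holy orders 19 years, so the next rule applies.
Achebe and Saleh both have date of consecration or institution 27 Sep 2001, so the next rule applies.
Achebe and Saleh are each a member of the cathedral chapter, so the next rule applies.
Among Achebe and Saleh, alphabetically by surname: Achebe before Saleh.
Castillo, Drummond and Farouk all have years in holy orders 14 years, so the next rule applies.
Castillo, Drummond and Farouk all have date of consecration or institution 10 Jun 2012, so the next rule applies.
Castillo, Drummond and Farouk are each not a chapter member, so the next rule applies.
Among Castillo, Drummond and Farouk, alphabetically by surname: Castillo before Drummond before Farouk.
So Saleh takes precedence.

Saleh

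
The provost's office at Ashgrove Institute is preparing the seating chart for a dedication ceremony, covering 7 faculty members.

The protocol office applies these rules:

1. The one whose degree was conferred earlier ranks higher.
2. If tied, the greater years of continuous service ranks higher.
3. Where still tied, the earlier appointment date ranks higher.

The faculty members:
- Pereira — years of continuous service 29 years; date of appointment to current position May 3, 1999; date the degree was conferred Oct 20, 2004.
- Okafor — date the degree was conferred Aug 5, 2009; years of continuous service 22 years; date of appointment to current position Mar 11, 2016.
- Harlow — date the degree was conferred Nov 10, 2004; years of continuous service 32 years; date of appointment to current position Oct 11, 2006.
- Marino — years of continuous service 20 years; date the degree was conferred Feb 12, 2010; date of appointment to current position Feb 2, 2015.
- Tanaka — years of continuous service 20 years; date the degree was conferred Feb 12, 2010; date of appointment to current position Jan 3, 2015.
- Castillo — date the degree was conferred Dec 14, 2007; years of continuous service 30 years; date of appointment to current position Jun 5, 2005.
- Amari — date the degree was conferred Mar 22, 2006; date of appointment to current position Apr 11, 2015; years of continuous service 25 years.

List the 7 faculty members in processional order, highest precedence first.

Pereira, Harlow, Amari, Castillo, Okafor, Tanaka, Marino

By date the degree was conferred (earlier first): Pereira (Oct 20, 2004); then Harlow (Nov 10, 2004); then Amari (Mar 22, 2006); then Castillo (Dec 14, 2007); then Okafor (Aug 5, 2009); then Tanaka and Marino (both Feb 12, 2010).
Tanaka and Marino both have years of continuous service 20 years, so the next rule applies.
Among Tanaka and Marino, by date of appointment to current position (earlier first): Tanaka (Jan 3, 2015) before Marino (Feb 2, 2015).
Full order: Pereira, Harlow, Amari, Castillo, Okafor, Tanaka, Marino.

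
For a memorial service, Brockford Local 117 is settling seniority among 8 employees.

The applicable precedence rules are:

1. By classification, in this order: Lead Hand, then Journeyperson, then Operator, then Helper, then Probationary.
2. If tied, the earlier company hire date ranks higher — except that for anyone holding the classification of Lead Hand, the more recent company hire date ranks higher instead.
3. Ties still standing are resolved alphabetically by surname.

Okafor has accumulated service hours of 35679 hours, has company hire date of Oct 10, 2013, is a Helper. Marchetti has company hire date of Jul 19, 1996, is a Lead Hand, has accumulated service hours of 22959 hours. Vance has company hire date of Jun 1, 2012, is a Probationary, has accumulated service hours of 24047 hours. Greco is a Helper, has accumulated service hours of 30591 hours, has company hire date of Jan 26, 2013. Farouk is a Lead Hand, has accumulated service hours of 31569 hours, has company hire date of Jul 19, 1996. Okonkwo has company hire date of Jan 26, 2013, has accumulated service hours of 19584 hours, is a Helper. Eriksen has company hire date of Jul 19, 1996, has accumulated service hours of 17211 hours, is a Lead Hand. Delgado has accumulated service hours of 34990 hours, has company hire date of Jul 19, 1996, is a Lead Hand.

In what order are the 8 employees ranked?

Delgado, Eriksen, Farouk, Marchetti, Greco, Okonkwo, Okafor, Vance

By classification: Delgado, Eriksen, Farouk and Marchetti (Lead Hand); then Greco, Okonkwo and Okafor (Helper); then Vance (Probationary).
Delgado, Eriksen, Farouk and Marchetti all have company hire date Jul 19, 1996, so the next rule applies.
Among Delgado, Eriksen, Farouk and Marchetti, alphabetically by surname: Delgado before Eriksen before Farouk before Marchetti.
Among Greco, Okonkwo and Okafor, by company hire date (earlier first): Greco and Okonkwo (Jan 26, 2013) before Okafor (Oct 10, 2013).
Among Greco and Okonkwo, alphabetically by surname: Greco before Okonkwo.
Full order: Delgado, Eriksen, Farouk, Marchetti, Greco, Okonkwo, Okafor, Vance.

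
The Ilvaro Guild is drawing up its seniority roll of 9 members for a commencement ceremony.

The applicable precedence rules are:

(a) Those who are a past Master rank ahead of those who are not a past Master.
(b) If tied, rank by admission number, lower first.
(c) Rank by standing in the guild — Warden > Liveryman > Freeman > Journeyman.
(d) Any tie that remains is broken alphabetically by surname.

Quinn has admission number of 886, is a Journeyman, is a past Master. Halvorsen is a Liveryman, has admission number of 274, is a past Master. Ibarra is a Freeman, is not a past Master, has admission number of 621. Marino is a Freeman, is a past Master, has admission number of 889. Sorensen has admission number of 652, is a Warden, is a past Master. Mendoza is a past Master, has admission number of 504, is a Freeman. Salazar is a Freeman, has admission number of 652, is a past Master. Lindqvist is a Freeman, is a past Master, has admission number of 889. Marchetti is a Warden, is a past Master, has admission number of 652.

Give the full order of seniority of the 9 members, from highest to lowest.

Halvorsen, Mendoza, Marchetti, Sorensen, Salazar, Quinn, Lindqvist, Marino, Ibarra

By the first rule: Halvorsen, Mendoza, Marchetti, Sorensen, Salazar, Quinn, Lindqvist and Marino (each a past Master); then Ibarra (not a past Master).
Among Halvorsen, Mendoza, Marchetti, Sorensen, Salazar, Quinn, Lindqvist and Marino, by admission number (lower first): Halvorsen (274) before Mendoza (504) before Marchetti, Sorensen and Salazar (652) before Quinn (886) before Lindqvist and Marino (889).
Among Marchetti, Sorensen and Salazar, by standing in the guild: Marchetti and Sorensen (Warden) before Salazar (Freeman).
Among Marchetti and Sorensen, alphabetically by surname: Marchetti before Sorensen.
Lindqvist and Marino are each Freeman, so the next rule applies.
Among Lindqvist and Marino, alphabetically by surname: Lindqvist before Marino.
Full order: Halvorsen, Mendoza, Marchetti, Sorensen, Salazar, Quinn, Lindqvist, Marino, Ibarra.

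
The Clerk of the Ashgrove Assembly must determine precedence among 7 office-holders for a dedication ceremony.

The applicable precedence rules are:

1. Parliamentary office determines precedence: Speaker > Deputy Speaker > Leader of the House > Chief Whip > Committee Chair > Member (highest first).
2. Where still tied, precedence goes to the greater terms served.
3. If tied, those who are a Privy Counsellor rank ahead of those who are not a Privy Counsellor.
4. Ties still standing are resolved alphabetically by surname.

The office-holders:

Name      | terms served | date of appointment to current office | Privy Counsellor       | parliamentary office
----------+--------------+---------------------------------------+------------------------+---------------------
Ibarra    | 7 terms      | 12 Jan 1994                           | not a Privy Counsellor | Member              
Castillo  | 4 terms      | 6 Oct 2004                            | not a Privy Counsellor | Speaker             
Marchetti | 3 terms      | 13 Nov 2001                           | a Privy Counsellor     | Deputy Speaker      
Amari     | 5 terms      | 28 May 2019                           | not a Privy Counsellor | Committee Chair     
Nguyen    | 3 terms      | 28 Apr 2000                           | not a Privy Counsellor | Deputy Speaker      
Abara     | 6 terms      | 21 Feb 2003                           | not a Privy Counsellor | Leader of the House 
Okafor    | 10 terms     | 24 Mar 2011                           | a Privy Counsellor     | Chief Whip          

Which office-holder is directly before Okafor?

By parliamentary office: Castillo (Speaker); then Marchetti and Nguyen (Deputy Speaker); then Abara (Leader of the House); then Okafor (Chief Whip); then Amari (Committee Chair); then Ibarra (Member).
Marchetti and Nguyen both have terms served 3 terms, so the next rule applies.
Among Marchetti and Nguyen, a Privy Counsellor before not a Privy Counsellor: Marchetti (a Privy Counsellor) before Nguyen (not a Privy Counsellor).
Order: Castillo, Marchetti, Nguyen, Abara, Okafor, Amari, Ibarra.

Abara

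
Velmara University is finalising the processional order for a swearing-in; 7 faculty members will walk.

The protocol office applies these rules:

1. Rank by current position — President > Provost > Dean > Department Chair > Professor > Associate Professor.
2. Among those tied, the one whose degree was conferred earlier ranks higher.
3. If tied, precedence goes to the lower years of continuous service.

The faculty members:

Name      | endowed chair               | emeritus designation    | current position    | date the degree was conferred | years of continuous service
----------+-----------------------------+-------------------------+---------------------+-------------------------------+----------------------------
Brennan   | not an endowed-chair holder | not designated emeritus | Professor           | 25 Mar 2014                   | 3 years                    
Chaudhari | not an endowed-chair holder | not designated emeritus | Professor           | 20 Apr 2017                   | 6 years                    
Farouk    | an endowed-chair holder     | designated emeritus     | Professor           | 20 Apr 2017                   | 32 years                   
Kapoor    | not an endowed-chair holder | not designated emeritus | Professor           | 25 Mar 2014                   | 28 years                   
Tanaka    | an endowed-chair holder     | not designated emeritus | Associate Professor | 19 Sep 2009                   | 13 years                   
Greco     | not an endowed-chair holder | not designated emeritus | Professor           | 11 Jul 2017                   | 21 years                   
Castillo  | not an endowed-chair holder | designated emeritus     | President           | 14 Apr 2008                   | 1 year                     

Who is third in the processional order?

Kapoor

By current position: Castillo (President); then Brennan, Kapoor, Chaudhari, Farouk and Greco (Professor); then Tanaka (Associate Professor).
Among Brennan, Kapoor, Chaudhari, Farouk and Greco, by date the degree was conferred (earlier first): Brennan and Kapoor (25 Mar 2014) before Chaudhari and Farouk (20 Apr 2017) before Greco (11 Jul 2017).
Among Brennan and Kapoor, by years of continuous service (lower first): Brennan (3 years) before Kapoor (28 years).
Among Chaudhari and Farouk, by years of continuous service (lower first): Chaudhari (6 years) before Farouk (32 years).
Order: Castillo, Brennan, Kapoor, Chaudhari, Farouk, Greco, Tanaka.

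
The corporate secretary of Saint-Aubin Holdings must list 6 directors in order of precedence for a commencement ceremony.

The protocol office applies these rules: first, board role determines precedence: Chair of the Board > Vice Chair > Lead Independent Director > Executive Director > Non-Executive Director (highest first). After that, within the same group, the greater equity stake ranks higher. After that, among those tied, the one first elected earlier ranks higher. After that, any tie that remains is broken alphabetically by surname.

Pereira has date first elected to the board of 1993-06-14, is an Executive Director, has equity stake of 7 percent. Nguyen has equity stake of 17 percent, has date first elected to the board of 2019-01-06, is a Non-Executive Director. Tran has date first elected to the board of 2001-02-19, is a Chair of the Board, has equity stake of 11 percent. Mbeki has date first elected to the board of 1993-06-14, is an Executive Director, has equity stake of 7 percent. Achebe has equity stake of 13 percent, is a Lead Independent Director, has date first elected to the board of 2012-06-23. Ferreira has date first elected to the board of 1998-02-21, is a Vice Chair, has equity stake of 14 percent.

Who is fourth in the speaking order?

Mbeki

By board role: Tran (Chair of the Board); then Ferreira (Vice Chair); then Achebe (Lead Independent Director); then Mbeki and Pereira (Executive Director); then Nguyen (Non-Executive Director).
Mbeki and Pereira both have equity stake 7 percent, so the next rule applies.
Mbeki and Pereira both have date first elected to the board 1993-06-14, so the next rule applies.
Among Mbeki and Pereira, alphabetically by surname: Mbeki before Pereira.
Order: Tran, Ferreira, Achebe, Mbeki, Pereira, Nguyen.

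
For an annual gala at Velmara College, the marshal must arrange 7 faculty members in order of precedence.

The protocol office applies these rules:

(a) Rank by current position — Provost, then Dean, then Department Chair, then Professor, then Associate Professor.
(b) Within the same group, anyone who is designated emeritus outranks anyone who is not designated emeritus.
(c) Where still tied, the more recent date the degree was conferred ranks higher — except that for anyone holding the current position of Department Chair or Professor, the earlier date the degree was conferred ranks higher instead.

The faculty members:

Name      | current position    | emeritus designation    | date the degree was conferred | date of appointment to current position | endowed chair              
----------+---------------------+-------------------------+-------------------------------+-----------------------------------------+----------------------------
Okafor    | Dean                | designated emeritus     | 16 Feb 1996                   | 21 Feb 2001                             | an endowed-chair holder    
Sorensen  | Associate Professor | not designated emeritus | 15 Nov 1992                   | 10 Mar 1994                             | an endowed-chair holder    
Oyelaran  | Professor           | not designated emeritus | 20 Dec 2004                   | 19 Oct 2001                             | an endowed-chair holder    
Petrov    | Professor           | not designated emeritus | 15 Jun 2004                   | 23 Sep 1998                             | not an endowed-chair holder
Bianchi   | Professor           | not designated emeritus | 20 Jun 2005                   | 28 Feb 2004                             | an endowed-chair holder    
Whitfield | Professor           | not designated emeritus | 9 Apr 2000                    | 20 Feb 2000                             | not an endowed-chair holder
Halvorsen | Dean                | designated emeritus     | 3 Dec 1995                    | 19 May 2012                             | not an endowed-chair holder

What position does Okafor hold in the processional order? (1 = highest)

By current position: Okafor and Halvorsen (Dean); then Whitfield, Petrov, Oyelaran and Bianchi (Professor); then Sorensen (Associate Professor).
Okafor and Halvorsen are each designated emeritus, so the next rule applies.
Among Okafor and Halvorsen, by date the degree was conferred (later first): Okafor (16 Feb 1996) before Halvorsen (3 Dec 1995).
Whitfield, Petrov, Oyelaran and Bianchi are each not designated emeritus, so the next rule applies.
Among Whitfield, Petrov, Oyelaran and Bianchi, by date the degree was conferred (earlier first) (reversed rule for this group): Whitfield (9 Apr 2000) before Petrov (15 Jun 2004) before Oyelaran (20 Dec 2004) before Bianchi (20 Jun 2005).
Order: Okafor, Halvorsen, Whitfield, Petrov, Oyelaran, Bianchi, Sorensen. So position 1.

1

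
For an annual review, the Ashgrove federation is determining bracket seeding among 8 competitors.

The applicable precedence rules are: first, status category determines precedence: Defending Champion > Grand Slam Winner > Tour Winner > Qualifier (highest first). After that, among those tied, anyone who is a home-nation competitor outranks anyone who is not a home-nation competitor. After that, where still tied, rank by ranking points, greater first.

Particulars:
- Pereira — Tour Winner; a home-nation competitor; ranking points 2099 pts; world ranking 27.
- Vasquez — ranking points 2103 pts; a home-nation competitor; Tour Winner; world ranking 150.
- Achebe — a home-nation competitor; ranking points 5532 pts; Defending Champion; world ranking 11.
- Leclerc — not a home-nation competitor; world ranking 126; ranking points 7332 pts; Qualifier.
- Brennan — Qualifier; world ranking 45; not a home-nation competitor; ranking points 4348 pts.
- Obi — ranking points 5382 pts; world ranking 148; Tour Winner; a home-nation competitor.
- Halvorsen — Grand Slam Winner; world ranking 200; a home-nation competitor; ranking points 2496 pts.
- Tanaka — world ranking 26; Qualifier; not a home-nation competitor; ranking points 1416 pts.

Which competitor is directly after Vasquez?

By status category: Achebe (Defending Champion); then Halvorsen (Grand Slam Winner); then Obi, Vasquez and Pereira (Tour Winner); then Leclerc, Brennan and Tanaka (Qualifier).
Obi, Vasquez and Pereira are each a home-nation competitor, so the next rule applies.
Among Obi, Vasquez and Pereira, by ranking points (higher first): Obi (5382 pts) before Vasquez (2103 pts) before Pereira (2099 pts).
Leclerc, Brennan and Tanaka are each not a home-nation competitor, so the next rule applies.
Among Leclerc, Brennan and Tanaka, by ranking points (higher first): Leclerc (7332 pts) before Brennan (4348 pts) before Tanaka (1416 pts).
Order: Achebe, Halvorsen, Obi, Vasquez, Pereira, Leclerc, Brennan, Tanaka.

Pereira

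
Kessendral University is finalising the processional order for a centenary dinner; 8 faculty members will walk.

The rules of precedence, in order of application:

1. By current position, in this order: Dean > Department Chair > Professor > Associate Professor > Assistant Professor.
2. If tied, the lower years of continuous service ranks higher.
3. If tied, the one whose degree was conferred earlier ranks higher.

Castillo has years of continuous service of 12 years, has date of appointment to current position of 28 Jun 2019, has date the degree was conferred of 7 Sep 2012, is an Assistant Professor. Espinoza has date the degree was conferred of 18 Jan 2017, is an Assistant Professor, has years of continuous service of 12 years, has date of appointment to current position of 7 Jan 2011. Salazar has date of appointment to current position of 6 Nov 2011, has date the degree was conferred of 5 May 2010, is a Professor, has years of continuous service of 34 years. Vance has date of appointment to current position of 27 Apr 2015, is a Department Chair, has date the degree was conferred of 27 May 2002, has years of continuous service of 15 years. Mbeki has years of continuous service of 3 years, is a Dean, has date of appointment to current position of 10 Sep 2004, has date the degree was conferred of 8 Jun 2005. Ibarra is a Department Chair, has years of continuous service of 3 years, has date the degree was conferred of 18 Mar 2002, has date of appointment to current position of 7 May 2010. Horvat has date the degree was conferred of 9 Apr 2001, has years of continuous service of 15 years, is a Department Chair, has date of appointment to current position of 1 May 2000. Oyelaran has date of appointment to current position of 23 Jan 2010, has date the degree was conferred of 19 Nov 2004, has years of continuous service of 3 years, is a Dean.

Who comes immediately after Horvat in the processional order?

By current position: Oyelaran and Mbeki (Dean); then Ibarra, Horvat and Vance (Department Chair); then Salazar (Professor); then Castillo and Espinoza (Assistant Professor).
Oyelaran and Mbeki both have years of continuous service 3 years, so the next rule applies.
Among Oyelaran and Mbeki, by date the degree was conferred (earlier first): Oyelaran (19 Nov 2004) before Mbeki (8 Jun 2005).
Among Ibarra, Horvat and Vance, by years of continuous service (lower first): Ibarra (3 years) before Horvat and Vance (15 years).
Among Horvat and Vance, by date the degree was conferred (earlier first): Horvat (9 Apr 2001) before Vance (27 May 2002).
Castillo and Espinoza both have years of continuous service 12 years, so the next rule applies.
Among Castillo and Espinoza, by date the degree was conferred (earlier first): Castillo (7 Sep 2012) before Espinoza (18 Jan 2017).
Order: Oyelaran, Mbeki, Ibarra, Horvat, Vance, Salazar, Castillo, Espinoza.

Vance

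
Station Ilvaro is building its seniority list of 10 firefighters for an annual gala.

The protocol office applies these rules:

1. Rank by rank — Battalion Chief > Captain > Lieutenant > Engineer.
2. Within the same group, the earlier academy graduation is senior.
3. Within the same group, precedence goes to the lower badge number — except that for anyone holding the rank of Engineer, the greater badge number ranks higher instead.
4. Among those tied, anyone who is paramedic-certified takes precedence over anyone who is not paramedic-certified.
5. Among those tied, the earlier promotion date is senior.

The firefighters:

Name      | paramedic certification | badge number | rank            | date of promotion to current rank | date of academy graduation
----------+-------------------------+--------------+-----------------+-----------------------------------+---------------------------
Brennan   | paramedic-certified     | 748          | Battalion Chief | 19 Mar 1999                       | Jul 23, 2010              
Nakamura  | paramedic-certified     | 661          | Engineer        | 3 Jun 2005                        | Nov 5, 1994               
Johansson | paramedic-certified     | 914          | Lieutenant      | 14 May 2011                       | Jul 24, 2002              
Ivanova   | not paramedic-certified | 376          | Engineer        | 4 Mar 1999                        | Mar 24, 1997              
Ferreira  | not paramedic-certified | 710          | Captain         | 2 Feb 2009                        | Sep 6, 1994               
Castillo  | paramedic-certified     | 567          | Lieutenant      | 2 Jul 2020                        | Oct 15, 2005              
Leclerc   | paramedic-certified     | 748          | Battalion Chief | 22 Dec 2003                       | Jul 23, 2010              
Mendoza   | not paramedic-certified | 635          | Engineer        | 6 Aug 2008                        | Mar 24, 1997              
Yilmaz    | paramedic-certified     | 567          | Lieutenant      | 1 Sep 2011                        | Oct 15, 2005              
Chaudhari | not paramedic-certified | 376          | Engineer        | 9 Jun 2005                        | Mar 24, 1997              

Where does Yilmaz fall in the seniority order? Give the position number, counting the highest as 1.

5

By rank: Brennan and Leclerc (Battalion Chief); then Ferreira (Captain); then Johansson, Yilmaz and Castillo (Lieutenant); then Nakamura, Mendoza, Ivanova and Chaudhari (Engineer).
Brennan and Leclerc both have date of academy graduation Jul 23, 2010, so the next rule applies.
Brennan and Leclerc both have badge number 748, so the next rule applies.
Brennan and Leclerc are each paramedic-certified, so the next rule applies.
Among Brennan and Leclerc, by date of promotion to current rank (earlier first): Brennan (19 Mar 1999) before Leclerc (22 Dec 2003).
Among Johansson, Yilmaz and Castillo, by date of academy graduation (earlier first): Johansson (Jul 24, 2002) before Yilmaz and Castillo (Oct 15, 2005).
Yilmaz and Castillo both have badge number 567, so the next rule applies.
Yilmaz and Castillo are each paramedic-certified, so the next rule applies.
Among Yilmaz and Castillo, by date of promotion to current rank (earlier first): Yilmaz (1 Sep 2011) before Castillo (2 Jul 2020).
Among Nakamura, Mendoza, Ivanova and Chaudhari, by date of academy graduation (earlier first): Nakamura (Nov 5, 1994) before Mendoza, Ivanova and Chaudhari (Mar 24, 1997).
Among Mendoza, Ivanova and Chaudhari, by badge number (higher first) (reversed rule for this group): Mendoza (635) before Ivanova and Chaudhari (376).
Ivanova and Chaudhari are each not paramedic-certified, so the next rule applies.
Among Ivanova and Chaudhari, by date of promotion to current rank (earlier first): Ivanova (4 Mar 1999) before Chaudhari (9 Jun 2005).
Order: Brennan, Leclerc, Ferreira, Johansson, Yilmaz, Castillo, Nakamura, Mendoza, Ivanova, Chaudhari. So position 5.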